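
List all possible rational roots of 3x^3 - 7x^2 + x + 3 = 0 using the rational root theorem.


Rational root theorem: possible roots are ±p/q where:
  p divides the constant term (3): p ∈ {1, 3}
  q divides the leading coefficient (3): q ∈ {1, 3}

All possible rational roots: -3, -1, -1/3, 1/3, 1, 3

-3, -1, -1/3, 1/3, 1, 3


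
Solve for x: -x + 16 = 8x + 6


Starting with: -x + 16 = 8x + 6
Move all x terms to left: (-1 - 8)x = 6 - 16
Simplify: -9x = -10
Divide both sides by -9: x = 10/9

x = 10/9


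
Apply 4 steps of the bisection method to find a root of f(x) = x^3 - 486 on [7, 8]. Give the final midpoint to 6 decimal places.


f(x) = x^3 - 486
f(7) = -143 < 0
f(8) = 26 > 0

Step 1: midpoint = (7.000000 + 8.000000)/2 = 7.500000
  f(7.500000) = -64.125000
  f(mid) < 0, so root is in [7.500000, 8.000000]

Step 2: midpoint = (7.500000 + 8.000000)/2 = 7.750000
  f(7.750000) = -20.515625
  f(mid) < 0, so root is in [7.750000, 8.000000]

Step 3: midpoint = (7.750000 + 8.000000)/2 = 7.875000
  f(7.875000) = 2.373047
  f(mid) > 0, so root is in [7.750000, 7.875000]

Step 4: midpoint = (7.750000 + 7.875000)/2 = 7.812500
  f(7.812500) = -9.162842
  f(mid) < 0, so root is in [7.812500, 7.875000]

midpoint = 7.812500


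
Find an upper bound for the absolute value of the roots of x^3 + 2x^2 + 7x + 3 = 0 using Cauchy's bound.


Cauchy's bound: all roots r satisfy |r| <= 1 + max(|a_i/a_n|) for i = 0,...,n-1
where a_n is the leading coefficient.

Coefficients: [1, 2, 7, 3]
Leading coefficient a_n = 1
Ratios |a_i/a_n|: 2, 7, 3
Maximum ratio: 7
Cauchy's bound: |r| <= 1 + 7 = 8

Upper bound = 8


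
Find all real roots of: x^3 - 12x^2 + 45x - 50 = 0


Let p(x) = x^3 - 12x^2 + 45x - 50. By the rational root theorem (leading coefficient 1), any rational root is an integer divisor of 50: try ±1, ±2, ... in turn.
Test x = 1: value = -16 ≠ 0.
Test x = -1: value = -108 ≠ 0.
Test x = 2: value = 0 ✓, so (x - 2) is a factor.
Synthetic division by (x - 2): bring down 1; 1(2) - 12 = -10; (-10)(2) + 45 = 25; 25(2) - 50 = 0 → quotient x^2 - 10x + 25, remainder 0.
Solve the quadratic x^2 - 10x + 25 = 0: discriminant = (-10)^2 - 4(1)(25) = 100 - 100 = 0.
Discriminant = 0, so a double root: x = 10/2 = 5.

x = 2, x = 5 (multiplicity 2)


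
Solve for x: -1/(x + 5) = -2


Multiply both sides by (x + 5): -1 = -2(x + 5)
Distribute: -1 = -2x - 10
-2x = -1 + 10 = 9
x = -9/2

x = -9/2


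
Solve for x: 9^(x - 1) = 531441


Express both sides with the same base.
531441 = 9^6
Since the bases match, equate exponents: x - 1 = 6
So x = 6 - (-1) = 7

x = 7


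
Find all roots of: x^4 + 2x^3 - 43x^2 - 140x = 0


The constant term is 0, so x = 0 is a root. Factor out x:
  x^3 + 2x^2 - 43x - 140 = 0
Let p(x) = x^3 + 2x^2 - 43x - 140. By the rational root theorem (leading coefficient 1), any rational root is an integer divisor of 140: try ±1, ±2, ... in turn.
Test x = 1: value = -180 ≠ 0.
Test x = -1: value = -96 ≠ 0.
Test x = 2: value = -210 ≠ 0.
Test x = -2: value = -54 ≠ 0.
Test x = 4: value = -216 ≠ 0.
Test x = -4: value = 0 ✓, so (x + 4) is a factor.
Synthetic division by (x + 4): bring down 1; 1(-4) + 2 = -2; (-2)(-4) - 43 = -35; (-35)(-4) - 140 = 0 → quotient x^2 - 2x - 35, remainder 0.
Solve the quadratic x^2 - 2x - 35 = 0: discriminant = (-2)^2 - 4(1)(-35) = 4 + 140 = 144.
sqrt(144) = 12, so x = (2 ± 12)/2: x = 7 or x = -5.
Collecting all roots found:

x = -5, x = -4, x = 0, x = 7


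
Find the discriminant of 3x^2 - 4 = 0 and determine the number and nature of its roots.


For ax^2 + bx + c = 0, discriminant D = b^2 - 4ac
Here a = 3, b = 0, c = -4
D = (0)^2 - 4(3)(-4) = 0 + 48 = 48

D = 48 > 0 but not a perfect square
The equation has 2 distinct real irrational roots.

Discriminant = 48, 2 distinct real irrational roots


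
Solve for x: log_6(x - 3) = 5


Convert to exponential form: x - 3 = 6^5 = 7776
x = 7776 + 3 = 7779
Check: log_6(7779 - 3) = log_6(7776) = log_6(7776) = 5 ✓

x = 7779


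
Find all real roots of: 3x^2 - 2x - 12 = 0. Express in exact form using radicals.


Using the quadratic formula: x = (-b ± sqrt(b^2 - 4ac)) / (2a)
Here a = 3, b = -2, c = -12
Discriminant = b^2 - 4ac = (-2)^2 - 4(3)(-12) = 4 + 144 = 148
Since discriminant = 148 > 0, there are two real roots.
x = (2 ± 2*sqrt(37)) / 6
Simplifying: x = (1 ± sqrt(37)) / 3
Numerically: x ≈ 2.3609 or x ≈ -1.6943

x = (1 + sqrt(37)) / 3 or x = (1 - sqrt(37)) / 3


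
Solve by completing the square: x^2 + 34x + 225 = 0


Start: x^2 + 34x + 225 = 0
Move constant: x^2 + 34x = -225
Half of 34 is 17, squared is 289
Add 289 to both sides: x^2 + 34x + 289 = 64
(x + 17)^2 = 64
x + 17 = ±8
x = -17 + 8 = -9 or x = -17 - 8 = -25

x = -25, x = -9


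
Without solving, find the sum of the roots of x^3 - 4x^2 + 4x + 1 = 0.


By Vieta's formulas for x^3 + bx^2 + cx + d = 0:
  r1 + r2 + r3 = -b/a = 4
  r1*r2 + r1*r3 + r2*r3 = c/a = 4
  r1*r2*r3 = -d/a = -1


Sum = 4


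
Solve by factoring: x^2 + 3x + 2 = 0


We need two numbers that multiply to 2 and add to 3.
Those numbers are 1 and 2 (since 1 * 2 = 2 and 1 + 2 = 3).
So x^2 + 3x + 2 = (x + 1)(x + 2) = 0
Setting each factor to zero: x = -1 or x = -2

x = -2, x = -1


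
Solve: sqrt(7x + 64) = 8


Square both sides: 7x + 64 = 8^2 = 64
7x = 64 - 64 = 0
x = 0
Check: sqrt(7*0 + 64) = sqrt(64) = 8 ✓

x = 0


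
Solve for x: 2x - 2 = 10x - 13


Starting with: 2x - 2 = 10x - 13
Move all x terms to left: (2 - 10)x = -13 + 2
Simplify: -8x = -11
Divide both sides by -8: x = 11/8

x = 11/8


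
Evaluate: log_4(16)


We need the exponent such that 4^? = 16
4^2 = 16
Therefore log_4(16) = 2

2


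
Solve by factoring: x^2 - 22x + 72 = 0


We need two numbers that multiply to 72 and add to -22.
Those numbers are -4 and -18 (since (-4) * (-18) = 72 and (-4) + (-18) = -22).
So x^2 - 22x + 72 = (x - 4)(x - 18) = 0
Setting each factor to zero: x = 4 or x = 18

x = 4, x = 18


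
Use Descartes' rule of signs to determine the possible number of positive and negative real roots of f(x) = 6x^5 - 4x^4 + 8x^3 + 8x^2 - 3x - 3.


Descartes' rule of signs:

For positive roots, count sign changes in f(x) = 6x^5 - 4x^4 + 8x^3 + 8x^2 - 3x - 3:
Signs of coefficients: +, -, +, +, -, -
Number of sign changes: 3
Possible positive real roots: 3, 1

For negative roots, examine f(-x) = -6x^5 - 4x^4 - 8x^3 + 8x^2 + 3x - 3:
Signs of coefficients: -, -, -, +, +, -
Number of sign changes: 2
Possible negative real roots: 2, 0

Positive roots: 3 or 1; Negative roots: 2 or 0


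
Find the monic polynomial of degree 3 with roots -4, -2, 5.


A monic polynomial with roots -4, -2, 5 is:
p(x) = (x + 4)(x + 2)(x - 5)
After multiplying by (x + 4): x + 4
After multiplying by (x + 2): x^2 + 6x + 8
After multiplying by (x - 5): x^3 + x^2 - 22x - 40

x^3 + x^2 - 22x - 40


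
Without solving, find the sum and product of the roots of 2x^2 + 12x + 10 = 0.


By Vieta's formulas for ax^2 + bx + c = 0:
  Sum of roots = -b/a
  Product of roots = c/a

Here a = 2, b = 12, c = 10
Sum = -(12)/2 = -6
Product = 10/2 = 5

Sum = -6, Product = 5


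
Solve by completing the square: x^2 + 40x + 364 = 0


Start: x^2 + 40x + 364 = 0
Move constant: x^2 + 40x = -364
Half of 40 is 20, squared is 400
Add 400 to both sides: x^2 + 40x + 400 = 36
(x + 20)^2 = 36
x + 20 = ±6
x = -20 + 6 = -14 or x = -20 - 6 = -26

x = -26, x = -14


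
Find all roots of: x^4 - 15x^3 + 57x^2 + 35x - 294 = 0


Let p(x) = x^4 - 15x^3 + 57x^2 + 35x - 294. By the rational root theorem (leading coefficient 1), any rational root is an integer divisor of 294: try ±1, ±2, ... in turn.
Test x = 1: value = -216 ≠ 0.
Test x = -1: value = -256 ≠ 0.
Test x = 2: value = -100 ≠ 0.
Test x = -2: value = 0 ✓, so (x + 2) is a factor.
Synthetic division by (x + 2): bring down 1; 1(-2) - 15 = -17; (-17)(-2) + 57 = 91; 91(-2) + 35 = -147; (-147)(-2) - 294 = 0 → quotient x^3 - 17x^2 + 91x - 147, remainder 0.
Continue with the quotient x^3 - 17x^2 + 91x - 147 (candidates must divide 147).
Test x = 3: value = 0 ✓, so (x - 3) is a factor.
Synthetic division by (x - 3): bring down 1; 1(3) - 17 = -14; (-14)(3) + 91 = 49; 49(3) - 147 = 0 → quotient x^2 - 14x + 49, remainder 0.
Solve the quadratic x^2 - 14x + 49 = 0: discriminant = (-14)^2 - 4(1)(49) = 196 - 196 = 0.
Discriminant = 0, so a double root: x = 14/2 = 7.
Collecting all roots found:

x = -2, x = 3, x = 7 (multiplicity 2)


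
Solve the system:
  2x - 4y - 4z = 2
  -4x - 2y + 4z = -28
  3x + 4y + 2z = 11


Using Cramer's rule. Expand each determinant along the first row.
D  = 2*[(-2)*2 - 4*4] - (-4)*[(-4)*2 - 4*3] + (-4)*[(-4)*4 - (-2)*3]
  = 2*(-20) - (-4)*(-20) + (-4)*(-10) = -80
Dx = 2*[(-2)*2 - 4*4] - (-4)*[(-28)*2 - 4*11] + (-4)*[(-28)*4 - (-2)*11]
  = 2*(-20) - (-4)*(-100) + (-4)*(-90) = -80
Dy = 2*[(-28)*2 - 4*11] - 2*[(-4)*2 - 4*3] + (-4)*[(-4)*11 - (-28)*3]
  = 2*(-100) - 2*(-20) + (-4)*(40) = -320
Dz = 2*[(-2)*11 - (-28)*4] - (-4)*[(-4)*11 - (-28)*3] + 2*[(-4)*4 - (-2)*3]
  = 2*(90) - (-4)*(40) + 2*(-10) = 320
x = Dx/D = -80/-80 = 1, y = Dy/D = -320/-80 = 4, z = Dz/D = 320/-80 = -4
Check eq1: (2)(1) + (-4)(4) + (-4)(-4) = 2 = 2 ✓
Check eq2: (-4)(1) + (-2)(4) + (4)(-4) = -28 = -28 ✓
Check eq3: (3)(1) + (4)(4) + (2)(-4) = 11 = 11 ✓

x = 1, y = 4, z = -4


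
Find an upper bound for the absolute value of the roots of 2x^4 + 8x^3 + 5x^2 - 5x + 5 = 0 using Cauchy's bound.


Cauchy's bound: all roots r satisfy |r| <= 1 + max(|a_i/a_n|) for i = 0,...,n-1
where a_n is the leading coefficient.

Coefficients: [2, 8, 5, -5, 5]
Leading coefficient a_n = 2
Ratios |a_i/a_n|: 4, 5/2, 5/2, 5/2
Maximum ratio: 4
Cauchy's bound: |r| <= 1 + 4 = 5

Upper bound = 5


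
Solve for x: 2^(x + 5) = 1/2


Express both sides with the same base.
1/2 = 2^(-1)
Since the bases match, equate exponents: x + 5 = -1
So x = -1 - (5) = -6

x = -6


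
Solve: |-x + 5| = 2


An absolute value equation |expr| = 2 gives two cases:
Case 1: -x + 5 = 2
  -x = -3, so x = 3
Case 2: -x + 5 = -2
  -x = -7, so x = 7

x = 3, x = 7


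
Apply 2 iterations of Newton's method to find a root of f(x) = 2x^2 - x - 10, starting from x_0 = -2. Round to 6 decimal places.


Newton's method: x_(n+1) = x_n - f(x_n)/f'(x_n)
f(x) = 2x^2 - x - 10
f'(x) = 4x - 1

Iteration 1:
  f(-2.000000) = 0.000000
  f'(-2.000000) = -9.000000
  x_1 = -2.000000 - (0.000000)/(-9.000000) = -2.000000

Iteration 2:
  f(-2.000000) = 0.000000
  f'(-2.000000) = -9.000000
  x_2 = -2.000000 - (0.000000)/(-9.000000) = -2.000000

x_2 = -2.000000


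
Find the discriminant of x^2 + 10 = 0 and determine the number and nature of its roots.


For ax^2 + bx + c = 0, discriminant D = b^2 - 4ac
Here a = 1, b = 0, c = 10
D = (0)^2 - 4(1)(10) = 0 - 40 = -40

D = -40 < 0
The equation has no real roots (2 complex conjugate roots).

Discriminant = -40, no real roots (2 complex conjugate roots)


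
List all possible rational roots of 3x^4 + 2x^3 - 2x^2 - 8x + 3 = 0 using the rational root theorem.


Rational root theorem: possible roots are ±p/q where:
  p divides the constant term (3): p ∈ {1, 3}
  q divides the leading coefficient (3): q ∈ {1, 3}

All possible rational roots: -3, -1, -1/3, 1/3, 1, 3

-3, -1, -1/3, 1/3, 1, 3


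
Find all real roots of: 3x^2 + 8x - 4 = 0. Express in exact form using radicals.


Using the quadratic formula: x = (-b ± sqrt(b^2 - 4ac)) / (2a)
Here a = 3, b = 8, c = -4
Discriminant = b^2 - 4ac = 8^2 - 4(3)(-4) = 64 + 48 = 112
Since discriminant = 112 > 0, there are two real roots.
x = (-8 ± 4*sqrt(7)) / 6
Simplifying: x = (-4 ± 2*sqrt(7)) / 3
Numerically: x ≈ 0.4305 or x ≈ -3.0972

x = (-4 + 2*sqrt(7)) / 3 or x = (-4 - 2*sqrt(7)) / 3


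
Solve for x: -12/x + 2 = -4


Subtract 2 from both sides: -12/x = -6
Multiply both sides by x: -12 = -6 * x
Divide by -6: x = 2

x = 2


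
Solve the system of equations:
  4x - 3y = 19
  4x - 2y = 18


Using Cramer's rule:
Determinant D = (4)(-2) - (4)(-3) = -8 + 12 = 4
Dx = (19)(-2) - (18)(-3) = -38 + 54 = 16
Dy = (4)(18) - (4)(19) = 72 - 76 = -4
x = Dx/D = 16/4 = 4
y = Dy/D = -4/4 = -1

x = 4, y = -1


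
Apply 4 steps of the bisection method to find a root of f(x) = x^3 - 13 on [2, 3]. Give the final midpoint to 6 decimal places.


f(x) = x^3 - 13
f(2) = -5 < 0
f(3) = 14 > 0

Step 1: midpoint = (2.000000 + 3.000000)/2 = 2.500000
  f(2.500000) = 2.625000
  f(mid) > 0, so root is in [2.000000, 2.500000]

Step 2: midpoint = (2.000000 + 2.500000)/2 = 2.250000
  f(2.250000) = -1.609375
  f(mid) < 0, so root is in [2.250000, 2.500000]

Step 3: midpoint = (2.250000 + 2.500000)/2 = 2.375000
  f(2.375000) = 0.396484
  f(mid) > 0, so root is in [2.250000, 2.375000]

Step 4: midpoint = (2.250000 + 2.375000)/2 = 2.312500
  f(2.312500) = -0.633545
  f(mid) < 0, so root is in [2.312500, 2.375000]

midpoint = 2.312500


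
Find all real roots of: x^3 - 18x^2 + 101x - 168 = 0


Let p(x) = x^3 - 18x^2 + 101x - 168. By the rational root theorem (leading coefficient 1), any rational root is an integer divisor of 168: try ±1, ±2, ... in turn.
Test x = 1: value = -84 ≠ 0.
Test x = -1: value = -288 ≠ 0.
Test x = 2: value = -30 ≠ 0.
Test x = -2: value = -450 ≠ 0.
Test x = 3: value = 0 ✓, so (x - 3) is a factor.
Synthetic division by (x - 3): bring down 1; 1(3) - 18 = -15; (-15)(3) + 101 = 56; 56(3) - 168 = 0 → quotient x^2 - 15x + 56, remainder 0.
Solve the quadratic x^2 - 15x + 56 = 0: discriminant = (-15)^2 - 4(1)(56) = 225 - 224 = 1.
sqrt(1) = 1, so x = (15 ± 1)/2: x = 8 or x = 7.

x = 3, x = 7, x = 8


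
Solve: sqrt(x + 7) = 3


Square both sides: x + 7 = 3^2 = 9
x = 9 - 7 = 2
x = 2
Check: sqrt(1*2 + 7) = sqrt(9) = 3 ✓

x = 2


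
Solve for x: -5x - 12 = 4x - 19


Starting with: -5x - 12 = 4x - 19
Move all x terms to left: (-5 - 4)x = -19 + 12
Simplify: -9x = -7
Divide both sides by -9: x = 7/9

x = 7/9


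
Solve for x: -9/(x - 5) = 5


Multiply both sides by (x - 5): -9 = 5(x - 5)
Distribute: -9 = 5x - 25
5x = -9 + 25 = 16
x = 16/5

x = 16/5


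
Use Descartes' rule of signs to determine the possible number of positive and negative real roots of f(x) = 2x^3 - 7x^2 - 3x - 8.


Descartes' rule of signs:

For positive roots, count sign changes in f(x) = 2x^3 - 7x^2 - 3x - 8:
Signs of coefficients: +, -, -, -
Number of sign changes: 1
Possible positive real roots: 1

For negative roots, examine f(-x) = -2x^3 - 7x^2 + 3x - 8:
Signs of coefficients: -, -, +, -
Number of sign changes: 2
Possible negative real roots: 2, 0

Positive roots: 1; Negative roots: 2 or 0


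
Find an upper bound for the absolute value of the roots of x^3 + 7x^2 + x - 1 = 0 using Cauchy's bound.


Cauchy's bound: all roots r satisfy |r| <= 1 + max(|a_i/a_n|) for i = 0,...,n-1
where a_n is the leading coefficient.

Coefficients: [1, 7, 1, -1]
Leading coefficient a_n = 1
Ratios |a_i/a_n|: 7, 1, 1
Maximum ratio: 7
Cauchy's bound: |r| <= 1 + 7 = 8

Upper bound = 8


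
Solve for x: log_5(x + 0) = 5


Convert to exponential form: x + 0 = 5^5 = 3125
x = 3125 - 0 = 3125
Check: log_5(3125 + 0) = log_5(3125) = log_5(3125) = 5 ✓

x = 3125


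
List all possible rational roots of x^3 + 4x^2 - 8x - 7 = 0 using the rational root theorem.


Rational root theorem: possible roots are ±p/q where:
  p divides the constant term (-7): p ∈ {1, 7}
  q divides the leading coefficient (1): q ∈ {1}

All possible rational roots: -7, -1, 1, 7

-7, -1, 1, 7


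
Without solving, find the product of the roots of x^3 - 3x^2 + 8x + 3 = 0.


By Vieta's formulas for x^3 + bx^2 + cx + d = 0:
  r1 + r2 + r3 = -b/a = 3
  r1*r2 + r1*r3 + r2*r3 = c/a = 8
  r1*r2*r3 = -d/a = -3


Product = -3


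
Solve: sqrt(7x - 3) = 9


Square both sides: 7x - 3 = 9^2 = 81
7x = 81 + 3 = 84
x = 12
Check: sqrt(7*12 - 3) = sqrt(81) = 9 ✓

x = 12


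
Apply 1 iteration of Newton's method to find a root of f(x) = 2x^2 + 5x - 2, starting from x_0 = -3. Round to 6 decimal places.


Newton's method: x_(n+1) = x_n - f(x_n)/f'(x_n)
f(x) = 2x^2 + 5x - 2
f'(x) = 4x + 5

Iteration 1:
  f(-3.000000) = 1.000000
  f'(-3.000000) = -7.000000
  x_1 = -3.000000 - (1.000000)/(-7.000000) = -2.857143

x_1 = -2.857143


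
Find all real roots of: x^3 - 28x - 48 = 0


Let p(x) = x^3 - 28x - 48. By the rational root theorem (leading coefficient 1), any rational root is an integer divisor of 48: try ±1, ±2, ... in turn.
Test x = 1: value = -75 ≠ 0.
Test x = -1: value = -21 ≠ 0.
Test x = 2: value = -96 ≠ 0.
Test x = -2: value = 0 ✓, so (x + 2) is a factor.
Synthetic division by (x + 2): bring down 1; 1(-2) + 0 = -2; (-2)(-2) - 28 = -24; (-24)(-2) - 48 = 0 → quotient x^2 - 2x - 24, remainder 0.
Solve the quadratic x^2 - 2x - 24 = 0: discriminant = (-2)^2 - 4(1)(-24) = 4 + 96 = 100.
sqrt(100) = 10, so x = (2 ± 10)/2: x = 6 or x = -4.

x = -4, x = -2, x = 6


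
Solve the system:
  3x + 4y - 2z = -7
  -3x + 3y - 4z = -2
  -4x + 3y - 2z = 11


Using Cramer's rule. Expand each determinant along the first row.
D  = 3*[3*(-2) - (-4)*3] - 4*[(-3)*(-2) - (-4)*(-4)] + (-2)*[(-3)*3 - 3*(-4)]
  = 3*(6) - 4*(-10) + (-2)*(3) = 52
Dx = (-7)*[3*(-2) - (-4)*3] - 4*[(-2)*(-2) - (-4)*11] + (-2)*[(-2)*3 - 3*11]
  = (-7)*(6) - 4*(48) + (-2)*(-39) = -156
Dy = 3*[(-2)*(-2) - (-4)*11] - (-7)*[(-3)*(-2) - (-4)*(-4)] + (-2)*[(-3)*11 - (-2)*(-4)]
  = 3*(48) - (-7)*(-10) + (-2)*(-41) = 156
Dz = 3*[3*11 - (-2)*3] - 4*[(-3)*11 - (-2)*(-4)] + (-7)*[(-3)*3 - 3*(-4)]
  = 3*(39) - 4*(-41) + (-7)*(3) = 260
x = Dx/D = -156/52 = -3, y = Dy/D = 156/52 = 3, z = Dz/D = 260/52 = 5
Check eq1: (3)(-3) + (4)(3) + (-2)(5) = -7 = -7 ✓
Check eq2: (-3)(-3) + (3)(3) + (-4)(5) = -2 = -2 ✓
Check eq3: (-4)(-3) + (3)(3) + (-2)(5) = 11 = 11 ✓

x = -3, y = 3, z = 5


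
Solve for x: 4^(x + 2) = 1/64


Express both sides with the same base.
1/64 = 4^(-3)
Since the bases match, equate exponents: x + 2 = -3
So x = -3 - (2) = -5

x = -5


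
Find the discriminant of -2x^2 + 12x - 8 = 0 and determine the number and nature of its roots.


For ax^2 + bx + c = 0, discriminant D = b^2 - 4ac
Here a = -2, b = 12, c = -8
D = (12)^2 - 4(-2)(-8) = 144 - 64 = 80

D = 80 > 0 but not a perfect square
The equation has 2 distinct real irrational roots.

Discriminant = 80, 2 distinct real irrational roots


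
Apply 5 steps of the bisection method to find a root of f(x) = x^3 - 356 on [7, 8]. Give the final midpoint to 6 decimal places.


f(x) = x^3 - 356
f(7) = -13 < 0
f(8) = 156 > 0

Step 1: midpoint = (7.000000 + 8.000000)/2 = 7.500000
  f(7.500000) = 65.875000
  f(mid) > 0, so root is in [7.000000, 7.500000]

Step 2: midpoint = (7.000000 + 7.500000)/2 = 7.250000
  f(7.250000) = 25.078125
  f(mid) > 0, so root is in [7.000000, 7.250000]

Step 3: midpoint = (7.000000 + 7.250000)/2 = 7.125000
  f(7.125000) = 5.705078
  f(mid) > 0, so root is in [7.000000, 7.125000]

Step 4: midpoint = (7.000000 + 7.125000)/2 = 7.062500
  f(7.062500) = -3.730225
  f(mid) < 0, so root is in [7.062500, 7.125000]

Step 5: midpoint = (7.062500 + 7.125000)/2 = 7.093750
  f(7.093750) = 0.966644
  f(mid) > 0, so root is in [7.062500, 7.093750]

midpoint = 7.093750


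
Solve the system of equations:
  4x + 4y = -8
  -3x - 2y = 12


Using Cramer's rule:
Determinant D = (4)(-2) - (-3)(4) = -8 + 12 = 4
Dx = (-8)(-2) - (12)(4) = 16 - 48 = -32
Dy = (4)(12) - (-3)(-8) = 48 - 24 = 24
x = Dx/D = -32/4 = -8
y = Dy/D = 24/4 = 6

x = -8, y = 6


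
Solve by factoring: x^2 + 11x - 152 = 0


We need two numbers that multiply to -152 and add to 11.
Those numbers are 19 and -8 (since 19 * (-8) = -152 and 19 + (-8) = 11).
So x^2 + 11x - 152 = (x + 19)(x - 8) = 0
Setting each factor to zero: x = -19 or x = 8

x = -19, x = 8


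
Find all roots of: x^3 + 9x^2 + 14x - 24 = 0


Let p(x) = x^3 + 9x^2 + 14x - 24. By the rational root theorem (leading coefficient 1), any rational root is an integer divisor of 24: try ±1, ±2, ... in turn.
Test x = 1: value = 0 ✓, so (x - 1) is a factor.
Synthetic division by (x - 1): bring down 1; 1(1) + 9 = 10; 10(1) + 14 = 24; 24(1) - 24 = 0 → quotient x^2 + 10x + 24, remainder 0.
Solve the quadratic x^2 + 10x + 24 = 0: discriminant = 10^2 - 4(1)(24) = 100 - 96 = 4.
sqrt(4) = 2, so x = (-10 ± 2)/2: x = -4 or x = -6.
Collecting all roots found:

x = -6, x = -4, x = 1


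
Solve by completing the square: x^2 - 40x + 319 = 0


Start: x^2 - 40x + 319 = 0
Move constant: x^2 - 40x = -319
Half of -40 is -20, squared is 400
Add 400 to both sides: x^2 - 40x + 400 = 81
(x - 20)^2 = 81
x - 20 = ±9
x = 20 + 9 = 29 or x = 20 - 9 = 11

x = 11, x = 29


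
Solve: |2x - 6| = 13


An absolute value equation |expr| = 13 gives two cases:
Case 1: 2x - 6 = 13
  2x = 19, so x = 19/2
Case 2: 2x - 6 = -13
  2x = -7, so x = -7/2

x = -7/2, x = 19/2


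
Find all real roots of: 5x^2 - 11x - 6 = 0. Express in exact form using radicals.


Using the quadratic formula: x = (-b ± sqrt(b^2 - 4ac)) / (2a)
Here a = 5, b = -11, c = -6
Discriminant = b^2 - 4ac = (-11)^2 - 4(5)(-6) = 121 + 120 = 241
Since discriminant = 241 > 0, there are two real roots.
x = (11 ± sqrt(241)) / 10
Numerically: x ≈ 2.6524 or x ≈ -0.4524

x = (11 + sqrt(241)) / 10 or x = (11 - sqrt(241)) / 10


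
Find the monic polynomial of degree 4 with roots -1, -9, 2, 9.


A monic polynomial with roots -1, -9, 2, 9 is:
p(x) = (x + 1)(x + 9)(x - 2)(x - 9)
After multiplying by (x + 1): x + 1
After multiplying by (x + 9): x^2 + 10x + 9
After multiplying by (x - 2): x^3 + 8x^2 - 11x - 18
After multiplying by (x - 9): x^4 - x^3 - 83x^2 + 81x + 162

x^4 - x^3 - 83x^2 + 81x + 162


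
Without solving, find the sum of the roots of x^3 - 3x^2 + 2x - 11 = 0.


By Vieta's formulas for x^3 + bx^2 + cx + d = 0:
  r1 + r2 + r3 = -b/a = 3
  r1*r2 + r1*r3 + r2*r3 = c/a = 2
  r1*r2*r3 = -d/a = 11


Sum = 3


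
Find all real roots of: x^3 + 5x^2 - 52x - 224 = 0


Let p(x) = x^3 + 5x^2 - 52x - 224. By the rational root theorem (leading coefficient 1), any rational root is an integer divisor of 224: try ±1, ±2, ... in turn.
Test x = 1: value = -270 ≠ 0.
Test x = -1: value = -168 ≠ 0.
Test x = 2: value = -300 ≠ 0.
Test x = -2: value = -108 ≠ 0.
Test x = 4: value = -288 ≠ 0.
Test x = -4: value = 0 ✓, so (x + 4) is a factor.
Synthetic division by (x + 4): bring down 1; 1(-4) + 5 = 1; 1(-4) - 52 = -56; (-56)(-4) - 224 = 0 → quotient x^2 + x - 56, remainder 0.
Solve the quadratic x^2 + x - 56 = 0: discriminant = 1^2 - 4(1)(-56) = 1 + 224 = 225.
sqrt(225) = 15, so x = (-1 ± 15)/2: x = 7 or x = -8.

x = -8, x = -4, x = 7


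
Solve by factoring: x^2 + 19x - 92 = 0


We need two numbers that multiply to -92 and add to 19.
Those numbers are -4 and 23 (since (-4) * 23 = -92 and (-4) + 23 = 19).
So x^2 + 19x - 92 = (x - 4)(x + 23) = 0
Setting each factor to zero: x = 4 or x = -23

x = -23, x = 4


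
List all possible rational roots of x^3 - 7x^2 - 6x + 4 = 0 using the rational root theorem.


Rational root theorem: possible roots are ±p/q where:
  p divides the constant term (4): p ∈ {1, 2, 4}
  q divides the leading coefficient (1): q ∈ {1}

All possible rational roots: -4, -2, -1, 1, 2, 4

-4, -2, -1, 1, 2, 4


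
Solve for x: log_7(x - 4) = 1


Convert to exponential form: x - 4 = 7^1 = 7
x = 7 + 4 = 11
Check: log_7(11 - 4) = log_7(7) = log_7(7) = 1 ✓

x = 11


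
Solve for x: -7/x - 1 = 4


Subtract -1 from both sides: -7/x = 5
Multiply both sides by x: -7 = 5 * x
Divide by 5: x = -7/5

x = -7/5


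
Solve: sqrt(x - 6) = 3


Square both sides: x - 6 = 3^2 = 9
x = 9 + 6 = 15
x = 15
Check: sqrt(1*15 - 6) = sqrt(9) = 3 ✓

x = 15


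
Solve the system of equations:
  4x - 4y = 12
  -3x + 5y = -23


Using Cramer's rule:
Determinant D = (4)(5) - (-3)(-4) = 20 - 12 = 8
Dx = (12)(5) - (-23)(-4) = 60 - 92 = -32
Dy = (4)(-23) - (-3)(12) = -92 + 36 = -56
x = Dx/D = -32/8 = -4
y = Dy/D = -56/8 = -7

x = -4, y = -7


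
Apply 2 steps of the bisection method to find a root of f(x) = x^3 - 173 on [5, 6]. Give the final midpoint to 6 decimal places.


f(x) = x^3 - 173
f(5) = -48 < 0
f(6) = 43 > 0

Step 1: midpoint = (5.000000 + 6.000000)/2 = 5.500000
  f(5.500000) = -6.625000
  f(mid) < 0, so root is in [5.500000, 6.000000]

Step 2: midpoint = (5.500000 + 6.000000)/2 = 5.750000
  f(5.750000) = 17.109375
  f(mid) > 0, so root is in [5.500000, 5.750000]

midpoint = 5.750000


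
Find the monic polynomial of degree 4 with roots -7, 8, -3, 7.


A monic polynomial with roots -7, 8, -3, 7 is:
p(x) = (x + 7)(x - 8)(x + 3)(x - 7)
After multiplying by (x + 7): x + 7
After multiplying by (x - 8): x^2 - x - 56
After multiplying by (x + 3): x^3 + 2x^2 - 59x - 168
After multiplying by (x - 7): x^4 - 5x^3 - 73x^2 + 245x + 1176

x^4 - 5x^3 - 73x^2 + 245x + 1176


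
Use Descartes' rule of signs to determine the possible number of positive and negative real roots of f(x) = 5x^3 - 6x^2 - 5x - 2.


Descartes' rule of signs:

For positive roots, count sign changes in f(x) = 5x^3 - 6x^2 - 5x - 2:
Signs of coefficients: +, -, -, -
Number of sign changes: 1
Possible positive real roots: 1

For negative roots, examine f(-x) = -5x^3 - 6x^2 + 5x - 2:
Signs of coefficients: -, -, +, -
Number of sign changes: 2
Possible negative real roots: 2, 0

Positive roots: 1; Negative roots: 2 or 0


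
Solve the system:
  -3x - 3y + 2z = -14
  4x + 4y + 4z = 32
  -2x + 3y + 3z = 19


Using Cramer's rule. Expand each determinant along the first row.
D  = (-3)*[4*3 - 4*3] - (-3)*[4*3 - 4*(-2)] + 2*[4*3 - 4*(-2)]
  = (-3)*(0) - (-3)*(20) + 2*(20) = 100
Dx = (-14)*[4*3 - 4*3] - (-3)*[32*3 - 4*19] + 2*[32*3 - 4*19]
  = (-14)*(0) - (-3)*(20) + 2*(20) = 100
Dy = (-3)*[32*3 - 4*19] - (-14)*[4*3 - 4*(-2)] + 2*[4*19 - 32*(-2)]
  = (-3)*(20) - (-14)*(20) + 2*(140) = 500
Dz = (-3)*[4*19 - 32*3] - (-3)*[4*19 - 32*(-2)] + (-14)*[4*3 - 4*(-2)]
  = (-3)*(-20) - (-3)*(140) + (-14)*(20) = 200
x = Dx/D = 100/100 = 1, y = Dy/D = 500/100 = 5, z = Dz/D = 200/100 = 2
Check eq1: (-3)(1) + (-3)(5) + (2)(2) = -14 = -14 ✓
Check eq2: (4)(1) + (4)(5) + (4)(2) = 32 = 32 ✓
Check eq3: (-2)(1) + (3)(5) + (3)(2) = 19 = 19 ✓

x = 1, y = 5, z = 2


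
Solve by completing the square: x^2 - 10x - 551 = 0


Start: x^2 - 10x - 551 = 0
Move constant: x^2 - 10x = 551
Half of -10 is -5, squared is 25
Add 25 to both sides: x^2 - 10x + 25 = 576
(x - 5)^2 = 576
x - 5 = ±24
x = 5 + 24 = 29 or x = 5 - 24 = -19

x = -19, x = 29


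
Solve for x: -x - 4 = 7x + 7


Starting with: -x - 4 = 7x + 7
Move all x terms to left: (-1 - 7)x = 7 + 4
Simplify: -8x = 11
Divide both sides by -8: x = -11/8

x = -11/8


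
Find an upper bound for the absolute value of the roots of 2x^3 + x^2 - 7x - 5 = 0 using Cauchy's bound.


Cauchy's bound: all roots r satisfy |r| <= 1 + max(|a_i/a_n|) for i = 0,...,n-1
where a_n is the leading coefficient.

Coefficients: [2, 1, -7, -5]
Leading coefficient a_n = 2
Ratios |a_i/a_n|: 1/2, 7/2, 5/2
Maximum ratio: 7/2
Cauchy's bound: |r| <= 1 + 7/2 = 9/2

Upper bound = 9/2


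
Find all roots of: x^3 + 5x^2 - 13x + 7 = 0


Let p(x) = x^3 + 5x^2 - 13x + 7. By the rational root theorem (leading coefficient 1), any rational root is an integer divisor of 7: try ±1, ±2, ... in turn.
Test x = 1: value = 0 ✓, so (x - 1) is a factor.
Synthetic division by (x - 1): bring down 1; 1(1) + 5 = 6; 6(1) - 13 = -7; (-7)(1) + 7 = 0 → quotient x^2 + 6x - 7, remainder 0.
Solve the quadratic x^2 + 6x - 7 = 0: discriminant = 6^2 - 4(1)(-7) = 36 + 28 = 64.
sqrt(64) = 8, so x = (-6 ± 8)/2: x = 1 or x = -7.
Collecting all roots found:

x = -7, x = 1 (multiplicity 2)


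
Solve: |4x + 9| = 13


An absolute value equation |expr| = 13 gives two cases:
Case 1: 4x + 9 = 13
  4x = 4, so x = 1
Case 2: 4x + 9 = -13
  4x = -22, so x = -11/2

x = -11/2, x = 1


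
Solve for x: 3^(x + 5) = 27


Express both sides with the same base.
27 = 3^3
Since the bases match, equate exponents: x + 5 = 3
So x = 3 - (5) = -2

x = -2


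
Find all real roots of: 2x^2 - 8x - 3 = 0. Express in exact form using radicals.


Using the quadratic formula: x = (-b ± sqrt(b^2 - 4ac)) / (2a)
Here a = 2, b = -8, c = -3
Discriminant = b^2 - 4ac = (-8)^2 - 4(2)(-3) = 64 + 24 = 88
Since discriminant = 88 > 0, there are two real roots.
x = (8 ± 2*sqrt(22)) / 4
Simplifying: x = (4 ± sqrt(22)) / 2
Numerically: x ≈ 4.3452 or x ≈ -0.3452

x = (4 + sqrt(22)) / 2 or x = (4 - sqrt(22)) / 2


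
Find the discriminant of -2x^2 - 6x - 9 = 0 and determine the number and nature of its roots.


For ax^2 + bx + c = 0, discriminant D = b^2 - 4ac
Here a = -2, b = -6, c = -9
D = (-6)^2 - 4(-2)(-9) = 36 - 72 = -36

D = -36 < 0
The equation has no real roots (2 complex conjugate roots).

Discriminant = -36, no real roots (2 complex conjugate roots)


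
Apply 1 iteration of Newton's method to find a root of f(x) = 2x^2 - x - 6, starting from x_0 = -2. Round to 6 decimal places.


Newton's method: x_(n+1) = x_n - f(x_n)/f'(x_n)
f(x) = 2x^2 - x - 6
f'(x) = 4x - 1

Iteration 1:
  f(-2.000000) = 4.000000
  f'(-2.000000) = -9.000000
  x_1 = -2.000000 - (4.000000)/(-9.000000) = -1.555556

x_1 = -1.555556


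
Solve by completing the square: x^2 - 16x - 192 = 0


Start: x^2 - 16x - 192 = 0
Move constant: x^2 - 16x = 192
Half of -16 is -8, squared is 64
Add 64 to both sides: x^2 - 16x + 64 = 256
(x - 8)^2 = 256
x - 8 = ±16
x = 8 + 16 = 24 or x = 8 - 16 = -8

x = -8, x = 24


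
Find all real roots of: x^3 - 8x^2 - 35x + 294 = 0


Let p(x) = x^3 - 8x^2 - 35x + 294. By the rational root theorem (leading coefficient 1), any rational root is an integer divisor of 294: try ±1, ±2, ... in turn.
Test x = 1: value = 252 ≠ 0.
Test x = -1: value = 320 ≠ 0.
Test x = 2: value = 200 ≠ 0.
Test x = -2: value = 324 ≠ 0.
Test x = 3: value = 144 ≠ 0.
Test x = -3: value = 300 ≠ 0.
Test x = 6: value = 12 ≠ 0.
Test x = -6: value = 0 ✓, so (x + 6) is a factor.
Synthetic division by (x + 6): bring down 1; 1(-6) - 8 = -14; (-14)(-6) - 35 = 49; 49(-6) + 294 = 0 → quotient x^2 - 14x + 49, remainder 0.
Solve the quadratic x^2 - 14x + 49 = 0: discriminant = (-14)^2 - 4(1)(49) = 196 - 196 = 0.
Discriminant = 0, so a double root: x = 14/2 = 7.

x = -6, x = 7 (multiplicity 2)


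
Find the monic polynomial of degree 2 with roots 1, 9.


A monic polynomial with roots 1, 9 is:
p(x) = (x - 1)(x - 9)
After multiplying by (x - 1): x - 1
After multiplying by (x - 9): x^2 - 10x + 9

x^2 - 10x + 9


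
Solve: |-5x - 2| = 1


An absolute value equation |expr| = 1 gives two cases:
Case 1: -5x - 2 = 1
  -5x = 3, so x = -3/5
Case 2: -5x - 2 = -1
  -5x = 1, so x = -1/5

x = -3/5, x = -1/5


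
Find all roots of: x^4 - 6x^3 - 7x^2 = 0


The lowest-degree term is x^2, so x = 0 is a root with multiplicity 2. Factor out x^2:
  x^2 - 6x - 7 = 0
Solve the quadratic x^2 - 6x - 7 = 0: discriminant = (-6)^2 - 4(1)(-7) = 36 + 28 = 64.
sqrt(64) = 8, so x = (6 ± 8)/2: x = 7 or x = -1.
Collecting all roots found:

x = -1, x = 0 (multiplicity 2), x = 7


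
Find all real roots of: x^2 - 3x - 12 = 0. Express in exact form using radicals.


Using the quadratic formula: x = (-b ± sqrt(b^2 - 4ac)) / (2a)
Here a = 1, b = -3, c = -12
Discriminant = b^2 - 4ac = (-3)^2 - 4(1)(-12) = 9 + 48 = 57
Since discriminant = 57 > 0, there are two real roots.
x = (3 ± sqrt(57)) / 2
Numerically: x ≈ 5.2749 or x ≈ -2.2749

x = (3 + sqrt(57)) / 2 or x = (3 - sqrt(57)) / 2


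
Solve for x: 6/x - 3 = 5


Subtract -3 from both sides: 6/x = 8
Multiply both sides by x: 6 = 8 * x
Divide by 8: x = 3/4

x = 3/4


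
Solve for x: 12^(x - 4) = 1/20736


Express both sides with the same base.
1/20736 = 12^(-4)
Since the bases match, equate exponents: x - 4 = -4
So x = -4 - (-4) = 0

x = 0


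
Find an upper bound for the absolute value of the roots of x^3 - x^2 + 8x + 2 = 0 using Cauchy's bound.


Cauchy's bound: all roots r satisfy |r| <= 1 + max(|a_i/a_n|) for i = 0,...,n-1
where a_n is the leading coefficient.

Coefficients: [1, -1, 8, 2]
Leading coefficient a_n = 1
Ratios |a_i/a_n|: 1, 8, 2
Maximum ratio: 8
Cauchy's bound: |r| <= 1 + 8 = 9

Upper bound = 9


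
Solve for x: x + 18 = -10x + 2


Starting with: x + 18 = -10x + 2
Move all x terms to left: (1 + 10)x = 2 - 18
Simplify: 11x = -16
Divide both sides by 11: x = -16/11

x = -16/11


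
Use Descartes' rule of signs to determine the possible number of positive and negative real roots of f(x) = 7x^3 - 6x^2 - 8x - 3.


Descartes' rule of signs:

For positive roots, count sign changes in f(x) = 7x^3 - 6x^2 - 8x - 3:
Signs of coefficients: +, -, -, -
Number of sign changes: 1
Possible positive real roots: 1

For negative roots, examine f(-x) = -7x^3 - 6x^2 + 8x - 3:
Signs of coefficients: -, -, +, -
Number of sign changes: 2
Possible negative real roots: 2, 0

Positive roots: 1; Negative roots: 2 or 0


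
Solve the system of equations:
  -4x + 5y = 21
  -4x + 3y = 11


Using Cramer's rule:
Determinant D = (-4)(3) - (-4)(5) = -12 + 20 = 8
Dx = (21)(3) - (11)(5) = 63 - 55 = 8
Dy = (-4)(11) - (-4)(21) = -44 + 84 = 40
x = Dx/D = 8/8 = 1
y = Dy/D = 40/8 = 5

x = 1, y = 5


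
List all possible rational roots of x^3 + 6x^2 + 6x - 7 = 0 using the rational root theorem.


Rational root theorem: possible roots are ±p/q where:
  p divides the constant term (-7): p ∈ {1, 7}
  q divides the leading coefficient (1): q ∈ {1}

All possible rational roots: -7, -1, 1, 7

-7, -1, 1, 7


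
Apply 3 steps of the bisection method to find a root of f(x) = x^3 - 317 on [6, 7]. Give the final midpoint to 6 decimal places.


f(x) = x^3 - 317
f(6) = -101 < 0
f(7) = 26 > 0

Step 1: midpoint = (6.000000 + 7.000000)/2 = 6.500000
  f(6.500000) = -42.375000
  f(mid) < 0, so root is in [6.500000, 7.000000]

Step 2: midpoint = (6.500000 + 7.000000)/2 = 6.750000
  f(6.750000) = -9.453125
  f(mid) < 0, so root is in [6.750000, 7.000000]

Step 3: midpoint = (6.750000 + 7.000000)/2 = 6.875000
  f(6.875000) = 7.951172
  f(mid) > 0, so root is in [6.750000, 6.875000]

midpoint = 6.875000


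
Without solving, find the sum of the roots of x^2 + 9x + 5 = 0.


By Vieta's formulas for ax^2 + bx + c = 0:
  Sum of roots = -b/a
  Product of roots = c/a

Here a = 1, b = 9, c = 5
Sum = -(9)/1 = -9
Product = 5/1 = 5

Sum = -9


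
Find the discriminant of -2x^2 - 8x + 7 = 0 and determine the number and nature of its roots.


For ax^2 + bx + c = 0, discriminant D = b^2 - 4ac
Here a = -2, b = -8, c = 7
D = (-8)^2 - 4(-2)(7) = 64 + 56 = 120

D = 120 > 0 but not a perfect square
The equation has 2 distinct real irrational roots.

Discriminant = 120, 2 distinct real irrational roots


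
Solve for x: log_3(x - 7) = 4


Convert to exponential form: x - 7 = 3^4 = 81
x = 81 + 7 = 88
Check: log_3(88 - 7) = log_3(81) = log_3(81) = 4 ✓

x = 88


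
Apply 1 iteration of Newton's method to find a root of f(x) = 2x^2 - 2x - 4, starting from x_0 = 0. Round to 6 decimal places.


Newton's method: x_(n+1) = x_n - f(x_n)/f'(x_n)
f(x) = 2x^2 - 2x - 4
f'(x) = 4x - 2

Iteration 1:
  f(0.000000) = -4.000000
  f'(0.000000) = -2.000000
  x_1 = 0.000000 - (-4.000000)/(-2.000000) = -2.000000

x_1 = -2.000000


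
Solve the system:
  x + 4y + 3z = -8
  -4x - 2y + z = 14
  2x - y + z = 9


Using Cramer's rule. Expand each determinant along the first row.
D  = 1*[(-2)*1 - 1*(-1)] - 4*[(-4)*1 - 1*2] + 3*[(-4)*(-1) - (-2)*2]
  = 1*(-1) - 4*(-6) + 3*(8) = 47
Dx = (-8)*[(-2)*1 - 1*(-1)] - 4*[14*1 - 1*9] + 3*[14*(-1) - (-2)*9]
  = (-8)*(-1) - 4*(5) + 3*(4) = 0
Dy = 1*[14*1 - 1*9] - (-8)*[(-4)*1 - 1*2] + 3*[(-4)*9 - 14*2]
  = 1*(5) - (-8)*(-6) + 3*(-64) = -235
Dz = 1*[(-2)*9 - 14*(-1)] - 4*[(-4)*9 - 14*2] + (-8)*[(-4)*(-1) - (-2)*2]
  = 1*(-4) - 4*(-64) + (-8)*(8) = 188
x = Dx/D = 0/47 = 0, y = Dy/D = -235/47 = -5, z = Dz/D = 188/47 = 4
Check eq1: (1)(0) + (4)(-5) + (3)(4) = -8 = -8 ✓
Check eq2: (-4)(0) + (-2)(-5) + (1)(4) = 14 = 14 ✓
Check eq3: (2)(0) + (-1)(-5) + (1)(4) = 9 = 9 ✓

x = 0, y = -5, z = 4


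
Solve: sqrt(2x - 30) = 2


Square both sides: 2x - 30 = 2^2 = 4
2x = 4 + 30 = 34
x = 17
Check: sqrt(2*17 - 30) = sqrt(4) = 2 ✓

x = 17


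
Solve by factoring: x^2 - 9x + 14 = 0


We need two numbers that multiply to 14 and add to -9.
Those numbers are -2 and -7 (since (-2) * (-7) = 14 and (-2) + (-7) = -9).
So x^2 - 9x + 14 = (x - 2)(x - 7) = 0
Setting each factor to zero: x = 2 or x = 7

x = 2, x = 7


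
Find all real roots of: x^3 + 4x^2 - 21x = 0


The constant term is 0, so x = 0 is a root. Factor out x:
  x(x^2 + 4x - 21) = 0
Solve the quadratic x^2 + 4x - 21 = 0: discriminant = 4^2 - 4(1)(-21) = 16 + 84 = 100.
sqrt(100) = 10, so x = (-4 ± 10)/2: x = 3 or x = -7.

x = -7, x = 0, x = 3


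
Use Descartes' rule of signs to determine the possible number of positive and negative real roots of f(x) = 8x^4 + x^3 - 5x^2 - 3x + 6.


Descartes' rule of signs:

For positive roots, count sign changes in f(x) = 8x^4 + x^3 - 5x^2 - 3x + 6:
Signs of coefficients: +, +, -, -, +
Number of sign changes: 2
Possible positive real roots: 2, 0

For negative roots, examine f(-x) = 8x^4 - x^3 - 5x^2 + 3x + 6:
Signs of coefficients: +, -, -, +, +
Number of sign changes: 2
Possible negative real roots: 2, 0

Positive roots: 2 or 0; Negative roots: 2 or 0


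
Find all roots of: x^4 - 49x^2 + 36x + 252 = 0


Let p(x) = x^4 - 49x^2 + 36x + 252. By the rational root theorem (leading coefficient 1), any rational root is an integer divisor of 252: try ±1, ±2, ... in turn.
Test x = 1: value = 240 ≠ 0.
Test x = -1: value = 168 ≠ 0.
Test x = 2: value = 144 ≠ 0.
Test x = -2: value = 0 ✓, so (x + 2) is a factor.
Synthetic division by (x + 2): bring down 1; 1(-2) + 0 = -2; (-2)(-2) - 49 = -45; (-45)(-2) + 36 = 126; 126(-2) + 252 = 0 → quotient x^3 - 2x^2 - 45x + 126, remainder 0.
Continue with the quotient x^3 - 2x^2 - 45x + 126 (candidates must divide 126; re-test x = -2 first in case it repeats).
Test x = -2: value = 200 ≠ 0.
Test x = 3: value = 0 ✓, so (x - 3) is a factor.
Synthetic division by (x - 3): bring down 1; 1(3) - 2 = 1; 1(3) - 45 = -42; (-42)(3) + 126 = 0 → quotient x^2 + x - 42, remainder 0.
Solve the quadratic x^2 + x - 42 = 0: discriminant = 1^2 - 4(1)(-42) = 1 + 168 = 169.
sqrt(169) = 13, so x = (-1 ± 13)/2: x = 6 or x = -7.
Collecting all roots found:

x = -7, x = -2, x = 3, x = 6


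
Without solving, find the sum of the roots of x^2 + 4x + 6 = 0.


By Vieta's formulas for ax^2 + bx + c = 0:
  Sum of roots = -b/a
  Product of roots = c/a

Here a = 1, b = 4, c = 6
Sum = -(4)/1 = -4
Product = 6/1 = 6

Sum = -4


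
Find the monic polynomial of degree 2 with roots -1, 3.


A monic polynomial with roots -1, 3 is:
p(x) = (x + 1)(x - 3)
After multiplying by (x + 1): x + 1
After multiplying by (x - 3): x^2 - 2x - 3

x^2 - 2x - 3


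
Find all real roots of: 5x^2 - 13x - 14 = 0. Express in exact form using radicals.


Using the quadratic formula: x = (-b ± sqrt(b^2 - 4ac)) / (2a)
Here a = 5, b = -13, c = -14
Discriminant = b^2 - 4ac = (-13)^2 - 4(5)(-14) = 169 + 280 = 449
Since discriminant = 449 > 0, there are two real roots.
x = (13 ± sqrt(449)) / 10
Numerically: x ≈ 3.4190 or x ≈ -0.8190

x = (13 + sqrt(449)) / 10 or x = (13 - sqrt(449)) / 10


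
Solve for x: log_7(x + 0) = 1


Convert to exponential form: x + 0 = 7^1 = 7
x = 7 - 0 = 7
Check: log_7(7 + 0) = log_7(7) = log_7(7) = 1 ✓

x = 7


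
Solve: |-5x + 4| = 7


An absolute value equation |expr| = 7 gives two cases:
Case 1: -5x + 4 = 7
  -5x = 3, so x = -3/5
Case 2: -5x + 4 = -7
  -5x = -11, so x = 11/5

x = -3/5, x = 11/5


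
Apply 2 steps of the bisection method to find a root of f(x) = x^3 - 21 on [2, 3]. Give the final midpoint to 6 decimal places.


f(x) = x^3 - 21
f(2) = -13 < 0
f(3) = 6 > 0

Step 1: midpoint = (2.000000 + 3.000000)/2 = 2.500000
  f(2.500000) = -5.375000
  f(mid) < 0, so root is in [2.500000, 3.000000]

Step 2: midpoint = (2.500000 + 3.000000)/2 = 2.750000
  f(2.750000) = -0.203125
  f(mid) < 0, so root is in [2.750000, 3.000000]

midpoint = 2.750000


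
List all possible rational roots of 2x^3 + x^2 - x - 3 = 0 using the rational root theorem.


Rational root theorem: possible roots are ±p/q where:
  p divides the constant term (-3): p ∈ {1, 3}
  q divides the leading coefficient (2): q ∈ {1, 2}

All possible rational roots: -3, -3/2, -1, -1/2, 1/2, 1, 3/2, 3

-3, -3/2, -1, -1/2, 1/2, 1, 3/2, 3
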